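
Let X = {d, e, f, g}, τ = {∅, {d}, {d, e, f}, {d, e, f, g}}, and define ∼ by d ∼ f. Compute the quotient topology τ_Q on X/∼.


X/∼ = {[d=f], [e], [g]}; |τ_Q| = 3.

Equivalence classes: [d=f], [e], [g].
Quotient map π: X → X/∼ sends d ↦ [d=f], e ↦ [e], f ↦ [d=f], g ↦ [g].
For each subset V ⊆ X/∼, compute π^{-1}(V) ⊆ X and check whether π^{-1}(V) ∈ τ. V is open in τ_Q iff π^{-1}(V) ∈ τ.
  V = {}: π^{-1}(V) = ∅ ∈ τ ✓.
  V = {[d=f]}: π^{-1}(V) = {d, f} ∉ τ ✗.
  V = {[e]}: π^{-1}(V) = {e} ∉ τ ✗.
  V = {[d=f], [e]}: π^{-1}(V) = {d, e, f} ∈ τ ✓.
  V = {[g]}: π^{-1}(V) = {g} ∉ τ ✗.
  V = {[d=f], [g]}: π^{-1}(V) = {d, f, g} ∉ τ ✗.
  V = {[e], [g]}: π^{-1}(V) = {e, g} ∉ τ ✗.
  V = {[d=f], [e], [g]}: π^{-1}(V) = {d, e, f, g} ∈ τ ✓.
Open sets in the quotient: τ_Q = {{}, {[d=f], [e]}, {[d=f], [e], [g]}} (3 elements).


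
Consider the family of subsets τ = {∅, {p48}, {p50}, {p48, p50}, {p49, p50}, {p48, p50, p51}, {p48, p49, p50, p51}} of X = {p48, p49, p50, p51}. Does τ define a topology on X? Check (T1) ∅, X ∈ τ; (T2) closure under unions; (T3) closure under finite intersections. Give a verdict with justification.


τ is NOT a topology on X.

Axiom (T1): ∅ ∈ τ? Yes; X ∈ τ? Yes.
Axiom (T2/T3): check pairwise unions and intersections of members of τ.
Counterexample for (T2): {p48} ∪ {p49, p50} = {p48, p49, p50} ∉ τ. Therefore τ is NOT a topology.


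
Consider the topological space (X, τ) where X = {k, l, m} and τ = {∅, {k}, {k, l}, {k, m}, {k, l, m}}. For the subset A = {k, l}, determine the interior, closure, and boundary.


int(A) = {k, l}, cl(A) = {k, l, m}, ∂A = {m}.

Closed sets in (X, τ) are complements of opens:
  closed(X, τ) = {∅, {l}, {m}, {l, m}, {k, l, m}}.
int(A) = ⋃ {U ∈ τ : U ⊆ A}. Opens contained in A: ∅, {k}, {k, l}.
Taking the union of these: int(A) = {k, l}.
cl(A) = ⋂ {C closed : A ⊆ C}. Closed sets containing A: {k, l, m}.
Intersecting these: cl(A) = {k, l, m}.
∂A = cl(A) ∖ int(A) = {k, l, m} ∖ {k, l} = {m}.


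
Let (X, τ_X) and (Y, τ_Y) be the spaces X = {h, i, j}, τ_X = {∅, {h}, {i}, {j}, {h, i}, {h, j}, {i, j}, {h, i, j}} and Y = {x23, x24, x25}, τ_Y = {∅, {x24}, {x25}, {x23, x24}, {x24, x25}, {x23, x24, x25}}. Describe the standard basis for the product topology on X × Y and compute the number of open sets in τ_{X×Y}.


Basis B = {∅ × ∅, {h} × {x24}, {h} × {x25}, {i} × {x24}, {i} × {x25}, {j} × {x24}, {j} × {x25}, {h} × {x23, x24}, {h} × {x24, x25}, {h, i} × {x24}, {h, j} × {x24}, {h, i} × {x25}, {h, j} × {x25}, {i} × {x23, x24}, {i} × {x24, x25}, {i, j} × {x24}, {i, j} × {x25}, {j} × {x23, x24}, {j} × {x24, x25}, {h} × {x23, x24, x25}, {h, i, j} × {x24}, {h, i, j} × {x25}, {i} × {x23, x24, x25}, {j} × {x23, x24, x25}, {h, i} × {x23, x24}, {h, j} × {x23, x24}, {h, i} × {x24, x25}, {h, j} × {x24, x25}, {i, j} × {x23, x24}, {i, j} × {x24, x25}, {h, i} × {x23, x24, x25}, {h, j} × {x23, x24, x25}, {h, i, j} × {x23, x24}, {h, i, j} × {x24, x25}, {i, j} × {x23, x24, x25}, {h, i, j} × {x23, x24, x25}}; |τ_{X×Y}| = 216.

Enumerate products U × V with U ∈ τ_X, V ∈ τ_Y (deduplicated):
  ∅ × ∅ = {} (∅)
  {h} × {x24} = {(h,x24)}
  {h} × {x25} = {(h,x25)}
  {i} × {x24} = {(i,x24)}
  {i} × {x25} = {(i,x25)}
  {j} × {x24} = {(j,x24)}
  {j} × {x25} = {(j,x25)}
  {h} × {x23, x24} = {(h,x23), (h,x24)}
  {h} × {x24, x25} = {(h,x24), (h,x25)}
  {h, i} × {x24} = {(h,x24), (i,x24)}
  {h, j} × {x24} = {(h,x24), (j,x24)}
  {h, i} × {x25} = {(h,x25), (i,x25)}
  {h, j} × {x25} = {(h,x25), (j,x25)}
  {i} × {x23, x24} = {(i,x23), (i,x24)}
  {i} × {x24, x25} = {(i,x24), (i,x25)}
  {i, j} × {x24} = {(i,x24), (j,x24)}
  {i, j} × {x25} = {(i,x25), (j,x25)}
  {j} × {x23, x24} = {(j,x23), (j,x24)}
  {j} × {x24, x25} = {(j,x24), (j,x25)}
  {h} × {x23, x24, x25} = {(h,x23), (h,x24), (h,x25)}
  {h, i, j} × {x24} = {(h,x24), (i,x24), (j,x24)}
  {h, i, j} × {x25} = {(h,x25), (i,x25), (j,x25)}
  {i} × {x23, x24, x25} = {(i,x23), (i,x24), (i,x25)}
  {j} × {x23, x24, x25} = {(j,x23), (j,x24), (j,x25)}
  {h, i} × {x23, x24} = {(h,x23), (h,x24), (i,x23), (i,x24)}
  {h, j} × {x23, x24} = {(h,x23), (h,x24), (j,x23), (j,x24)}
  {h, i} × {x24, x25} = {(h,x24), (h,x25), (i,x24), (i,x25)}
  {h, j} × {x24, x25} = {(h,x24), (h,x25), (j,x24), (j,x25)}
  {i, j} × {x23, x24} = {(i,x23), (i,x24), (j,x23), (j,x24)}
  {i, j} × {x24, x25} = {(i,x24), (i,x25), (j,x24), (j,x25)}
  {h, i} × {x23, x24, x25} = {(h,x23), (h,x24), (h,x25), (i,x23), (i,x24), (i,x25)}
  {h, j} × {x23, x24, x25} = {(h,x23), (h,x24), (h,x25), (j,x23), (j,x24), (j,x25)}
  {h, i, j} × {x23, x24} = {(h,x23), (h,x24), (i,x23), (i,x24), (j,x23), (j,x24)}
  {h, i, j} × {x24, x25} = {(h,x24), (h,x25), (i,x24), (i,x25), (j,x24), (j,x25)}
  {i, j} × {x23, x24, x25} = {(i,x23), (i,x24), (i,x25), (j,x23), (j,x24), (j,x25)}
  {h, i, j} × {x23, x24, x25} = {(h,x23), (h,x24), (h,x25), (i,x23), (i,x24), (i,x25), (j,x23), (j,x24), (j,x25)}
These 36 distinct sets form the basis B.
Close under arbitrary unions to get τ_{X×Y}; counting gives |τ_{X×Y}| = 216.


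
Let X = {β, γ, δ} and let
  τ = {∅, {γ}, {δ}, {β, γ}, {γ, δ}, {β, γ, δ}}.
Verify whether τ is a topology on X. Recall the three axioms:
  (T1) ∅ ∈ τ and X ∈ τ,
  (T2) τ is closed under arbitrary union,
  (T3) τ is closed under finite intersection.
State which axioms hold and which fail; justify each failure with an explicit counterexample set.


τ IS a topology on X.

Axiom (T1): ∅ ∈ τ? Yes; X ∈ τ? Yes.
Axiom (T2/T3): check pairwise unions and intersections of members of τ.
All pairwise intersections and unions checked — each lies in τ. Therefore τ satisfies (T1), (T2), (T3): it IS a topology on X.


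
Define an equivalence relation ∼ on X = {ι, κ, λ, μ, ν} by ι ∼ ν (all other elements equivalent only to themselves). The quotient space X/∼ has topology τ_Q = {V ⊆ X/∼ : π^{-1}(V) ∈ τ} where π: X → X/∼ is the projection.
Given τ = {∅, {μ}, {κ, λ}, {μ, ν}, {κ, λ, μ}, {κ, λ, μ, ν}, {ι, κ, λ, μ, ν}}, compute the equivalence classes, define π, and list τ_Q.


X/∼ = {[ι=ν], [κ], [λ], [μ]}; |τ_Q| = 5.

Equivalence classes: [ι=ν], [κ], [λ], [μ].
Quotient map π: X → X/∼ sends ι ↦ [ι=ν], κ ↦ [κ], λ ↦ [λ], μ ↦ [μ], ν ↦ [ι=ν].
For each subset V ⊆ X/∼, compute π^{-1}(V) ⊆ X and check whether π^{-1}(V) ∈ τ. V is open in τ_Q iff π^{-1}(V) ∈ τ.
  V = {}: π^{-1}(V) = ∅ ∈ τ ✓.
  V = {[ι=ν]}: π^{-1}(V) = {ι, ν} ∉ τ ✗.
  V = {[κ]}: π^{-1}(V) = {κ} ∉ τ ✗.
  V = {[ι=ν], [κ]}: π^{-1}(V) = {ι, κ, ν} ∉ τ ✗.
  V = {[λ]}: π^{-1}(V) = {λ} ∉ τ ✗.
  V = {[ι=ν], [λ]}: π^{-1}(V) = {ι, λ, ν} ∉ τ ✗.
  V = {[κ], [λ]}: π^{-1}(V) = {κ, λ} ∈ τ ✓.
  V = {[ι=ν], [κ], [λ]}: π^{-1}(V) = {ι, κ, λ, ν} ∉ τ ✗.
  V = {[μ]}: π^{-1}(V) = {μ} ∈ τ ✓.
  V = {[ι=ν], [μ]}: π^{-1}(V) = {ι, μ, ν} ∉ τ ✗.
  V = {[κ], [μ]}: π^{-1}(V) = {κ, μ} ∉ τ ✗.
  V = {[ι=ν], [κ], [μ]}: π^{-1}(V) = {ι, κ, μ, ν} ∉ τ ✗.
  V = {[λ], [μ]}: π^{-1}(V) = {λ, μ} ∉ τ ✗.
  V = {[ι=ν], [λ], [μ]}: π^{-1}(V) = {ι, λ, μ, ν} ∉ τ ✗.
  V = {[κ], [λ], [μ]}: π^{-1}(V) = {κ, λ, μ} ∈ τ ✓.
  V = {[ι=ν], [κ], [λ], [μ]}: π^{-1}(V) = {ι, κ, λ, μ, ν} ∈ τ ✓.
Open sets in the quotient: τ_Q = {{}, {[κ], [λ]}, {[μ]}, {[κ], [λ], [μ]}, {[ι=ν], [κ], [λ], [μ]}} (5 elements).


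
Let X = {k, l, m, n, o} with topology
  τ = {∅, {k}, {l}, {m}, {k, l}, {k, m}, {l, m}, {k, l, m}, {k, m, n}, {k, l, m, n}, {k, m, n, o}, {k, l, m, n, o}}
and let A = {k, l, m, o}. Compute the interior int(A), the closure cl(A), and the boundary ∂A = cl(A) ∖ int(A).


int(A) = {k, l, m}, cl(A) = {k, l, m, n, o}, ∂A = {n, o}.

Closed sets in (X, τ) are complements of opens:
  closed(X, τ) = {∅, {l}, {o}, {l, o}, {n, o}, {k, n, o}, {l, n, o}, {m, n, o}, {k, l, n, o}, {k, m, n, o}, {l, m, n, o}, {k, l, m, n, o}}.
int(A) = ⋃ {U ∈ τ : U ⊆ A}. Opens contained in A: ∅, {k}, {l}, {m}, {k, l}, {k, m}, {l, m}, {k, l, m}.
Taking the union of these: int(A) = {k, l, m}.
cl(A) = ⋂ {C closed : A ⊆ C}. Closed sets containing A: {k, l, m, n, o}.
Intersecting these: cl(A) = {k, l, m, n, o}.
∂A = cl(A) ∖ int(A) = {k, l, m, n, o} ∖ {k, l, m} = {n, o}.


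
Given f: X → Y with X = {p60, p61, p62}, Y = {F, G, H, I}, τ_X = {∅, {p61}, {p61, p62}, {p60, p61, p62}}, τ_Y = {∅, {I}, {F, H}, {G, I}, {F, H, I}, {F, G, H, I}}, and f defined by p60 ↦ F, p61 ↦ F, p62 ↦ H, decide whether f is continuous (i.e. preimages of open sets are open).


f IS continuous.

Compute f^{-1}(U) for each U ∈ τ_Y:
  U = ∅: f^{-1}(U) = ∅ ∈ τ_X ✓.
  U = {I}: f^{-1}(U) = ∅ ∈ τ_X ✓.
  U = {F, H}: f^{-1}(U) = {p60, p61, p62} ∈ τ_X ✓.
  U = {G, I}: f^{-1}(U) = ∅ ∈ τ_X ✓.
  U = {F, H, I}: f^{-1}(U) = {p60, p61, p62} ∈ τ_X ✓.
  U = {F, G, H, I}: f^{-1}(U) = {p60, p61, p62} ∈ τ_X ✓.
Every preimage lies in τ_X, so f IS continuous.


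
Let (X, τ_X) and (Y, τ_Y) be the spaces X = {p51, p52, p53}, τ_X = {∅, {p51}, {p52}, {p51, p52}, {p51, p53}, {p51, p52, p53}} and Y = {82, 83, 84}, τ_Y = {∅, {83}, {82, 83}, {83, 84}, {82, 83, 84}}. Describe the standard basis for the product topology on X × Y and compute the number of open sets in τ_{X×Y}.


Basis B = {∅ × ∅, {p51} × {83}, {p52} × {83}, {p51} × {82, 83}, {p51} × {83, 84}, {p51, p52} × {83}, {p51, p53} × {83}, {p52} × {82, 83}, {p52} × {83, 84}, {p51} × {82, 83, 84}, {p51, p52, p53} × {83}, {p52} × {82, 83, 84}, {p51, p52} × {82, 83}, {p51, p53} × {82, 83}, {p51, p52} × {83, 84}, {p51, p53} × {83, 84}, {p51, p52} × {82, 83, 84}, {p51, p53} × {82, 83, 84}, {p51, p52, p53} × {82, 83}, {p51, p52, p53} × {83, 84}, {p51, p52, p53} × {82, 83, 84}}; |τ_{X×Y}| = 70.

Enumerate products U × V with U ∈ τ_X, V ∈ τ_Y (deduplicated):
  ∅ × ∅ = {} (∅)
  {p51} × {83} = {(p51,83)}
  {p52} × {83} = {(p52,83)}
  {p51} × {82, 83} = {(p51,82), (p51,83)}
  {p51} × {83, 84} = {(p51,83), (p51,84)}
  {p51, p52} × {83} = {(p51,83), (p52,83)}
  {p51, p53} × {83} = {(p51,83), (p53,83)}
  {p52} × {82, 83} = {(p52,82), (p52,83)}
  {p52} × {83, 84} = {(p52,83), (p52,84)}
  {p51} × {82, 83, 84} = {(p51,82), (p51,83), (p51,84)}
  {p51, p52, p53} × {83} = {(p51,83), (p52,83), (p53,83)}
  {p52} × {82, 83, 84} = {(p52,82), (p52,83), (p52,84)}
  {p51, p52} × {82, 83} = {(p51,82), (p51,83), (p52,82), (p52,83)}
  {p51, p53} × {82, 83} = {(p51,82), (p51,83), (p53,82), (p53,83)}
  {p51, p52} × {83, 84} = {(p51,83), (p51,84), (p52,83), (p52,84)}
  {p51, p53} × {83, 84} = {(p51,83), (p51,84), (p53,83), (p53,84)}
  {p51, p52} × {82, 83, 84} = {(p51,82), (p51,83), (p51,84), (p52,82), (p52,83), (p52,84)}
  {p51, p53} × {82, 83, 84} = {(p51,82), (p51,83), (p51,84), (p53,82), (p53,83), (p53,84)}
  {p51, p52, p53} × {82, 83} = {(p51,82), (p51,83), (p52,82), (p52,83), (p53,82), (p53,83)}
  {p51, p52, p53} × {83, 84} = {(p51,83), (p51,84), (p52,83), (p52,84), (p53,83), (p53,84)}
  {p51, p52, p53} × {82, 83, 84} = {(p51,82), (p51,83), (p51,84), (p52,82), (p52,83), (p52,84), (p53,82), (p53,83), (p53,84)}
These 21 distinct sets form the basis B.
Close under arbitrary unions to get τ_{X×Y}; counting gives |τ_{X×Y}| = 70.


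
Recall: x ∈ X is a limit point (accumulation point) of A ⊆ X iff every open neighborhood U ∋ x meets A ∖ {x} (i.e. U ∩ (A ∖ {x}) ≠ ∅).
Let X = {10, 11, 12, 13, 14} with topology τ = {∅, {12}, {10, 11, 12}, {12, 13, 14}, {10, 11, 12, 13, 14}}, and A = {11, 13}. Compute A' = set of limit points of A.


A' = {10, 14}

For each x ∈ X, list the open sets U ∈ τ with x ∈ U, then check whether U ∩ (A ∖ {x}) ≠ ∅ for every such U.
  x = 10: opens ∋ x are {10, 11, 12}, {10, 11, 12, 13, 14}; each meets A ∖ {10}, so x IS a limit point.
  x = 11: open {10, 11, 12} ∋ x has {10, 11, 12} ∩ (A ∖ {11}) = ∅, so x is NOT a limit point.
  x = 12: open {12} ∋ x has {12} ∩ (A ∖ {12}) = ∅, so x is NOT a limit point.
  x = 13: open {12, 13, 14} ∋ x has {12, 13, 14} ∩ (A ∖ {13}) = ∅, so x is NOT a limit point.
  x = 14: opens ∋ x are {12, 13, 14}, {10, 11, 12, 13, 14}; each meets A ∖ {14}, so x IS a limit point.
Collecting: A' = {10, 14}.


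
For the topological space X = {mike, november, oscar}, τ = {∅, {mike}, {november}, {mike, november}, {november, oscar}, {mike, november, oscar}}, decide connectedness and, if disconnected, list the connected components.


(X, τ) is disconnected; components = [{mike}, {november, oscar}].

Find clopen sets (U ∈ τ with X ∖ U ∈ τ):
  U = ∅, X ∖ U = {mike, november, oscar} — both open, so U is clopen.
  U = {mike}, X ∖ U = {november, oscar} — both open, so U is clopen.
  U = {november, oscar}, X ∖ U = {mike} — both open, so U is clopen.
  U = {mike, november, oscar}, X ∖ U = ∅ — both open, so U is clopen.
Nontrivial clopen(s) exist: e.g. {mike}. So (X, τ) is disconnected.
Compute connected components by grouping points that agree on all clopens:
  component: {mike}
  component: {november, oscar}


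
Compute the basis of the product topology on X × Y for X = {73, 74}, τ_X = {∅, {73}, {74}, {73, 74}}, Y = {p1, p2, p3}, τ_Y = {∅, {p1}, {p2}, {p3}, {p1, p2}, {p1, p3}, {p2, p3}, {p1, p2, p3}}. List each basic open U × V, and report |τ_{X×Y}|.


Basis B = {∅ × ∅, {73} × {p1}, {73} × {p2}, {73} × {p3}, {74} × {p1}, {74} × {p2}, {74} × {p3}, {73} × {p1, p2}, {73} × {p1, p3}, {73, 74} × {p1}, {73} × {p2, p3}, {73, 74} × {p2}, {73, 74} × {p3}, {74} × {p1, p2}, {74} × {p1, p3}, {74} × {p2, p3}, {73} × {p1, p2, p3}, {74} × {p1, p2, p3}, {73, 74} × {p1, p2}, {73, 74} × {p1, p3}, {73, 74} × {p2, p3}, {73, 74} × {p1, p2, p3}}; |τ_{X×Y}| = 64.

Enumerate products U × V with U ∈ τ_X, V ∈ τ_Y (deduplicated):
  ∅ × ∅ = {} (∅)
  {73} × {p1} = {(73,p1)}
  {73} × {p2} = {(73,p2)}
  {73} × {p3} = {(73,p3)}
  {74} × {p1} = {(74,p1)}
  {74} × {p2} = {(74,p2)}
  {74} × {p3} = {(74,p3)}
  {73} × {p1, p2} = {(73,p1), (73,p2)}
  {73} × {p1, p3} = {(73,p1), (73,p3)}
  {73, 74} × {p1} = {(73,p1), (74,p1)}
  {73} × {p2, p3} = {(73,p2), (73,p3)}
  {73, 74} × {p2} = {(73,p2), (74,p2)}
  {73, 74} × {p3} = {(73,p3), (74,p3)}
  {74} × {p1, p2} = {(74,p1), (74,p2)}
  {74} × {p1, p3} = {(74,p1), (74,p3)}
  {74} × {p2, p3} = {(74,p2), (74,p3)}
  {73} × {p1, p2, p3} = {(73,p1), (73,p2), (73,p3)}
  {74} × {p1, p2, p3} = {(74,p1), (74,p2), (74,p3)}
  {73, 74} × {p1, p2} = {(73,p1), (73,p2), (74,p1), (74,p2)}
  {73, 74} × {p1, p3} = {(73,p1), (73,p3), (74,p1), (74,p3)}
  {73, 74} × {p2, p3} = {(73,p2), (73,p3), (74,p2), (74,p3)}
  {73, 74} × {p1, p2, p3} = {(73,p1), (73,p2), (73,p3), (74,p1), (74,p2), (74,p3)}
These 22 distinct sets form the basis B.
Close under arbitrary unions to get τ_{X×Y}; counting gives |τ_{X×Y}| = 64.


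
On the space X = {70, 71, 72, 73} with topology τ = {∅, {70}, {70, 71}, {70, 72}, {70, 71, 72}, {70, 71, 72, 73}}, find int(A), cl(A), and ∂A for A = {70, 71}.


int(A) = {70, 71}, cl(A) = {70, 71, 72, 73}, ∂A = {72, 73}.

Closed sets in (X, τ) are complements of opens:
  closed(X, τ) = {∅, {73}, {71, 73}, {72, 73}, {71, 72, 73}, {70, 71, 72, 73}}.
int(A) = ⋃ {U ∈ τ : U ⊆ A}. Opens contained in A: ∅, {70}, {70, 71}.
Taking the union of these: int(A) = {70, 71}.
cl(A) = ⋂ {C closed : A ⊆ C}. Closed sets containing A: {70, 71, 72, 73}.
Intersecting these: cl(A) = {70, 71, 72, 73}.
∂A = cl(A) ∖ int(A) = {70, 71, 72, 73} ∖ {70, 71} = {72, 73}.


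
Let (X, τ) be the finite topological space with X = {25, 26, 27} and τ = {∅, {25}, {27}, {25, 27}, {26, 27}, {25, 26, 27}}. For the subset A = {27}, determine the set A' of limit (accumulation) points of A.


A' = {26}

For each x ∈ X, list the open sets U ∈ τ with x ∈ U, then check whether U ∩ (A ∖ {x}) ≠ ∅ for every such U.
  x = 25: open {25} ∋ x has {25} ∩ (A ∖ {25}) = ∅, so x is NOT a limit point.
  x = 26: opens ∋ x are {26, 27}, {25, 26, 27}; each meets A ∖ {26}, so x IS a limit point.
  x = 27: open {27} ∋ x has {27} ∩ (A ∖ {27}) = ∅, so x is NOT a limit point.
Collecting: A' = {26}.


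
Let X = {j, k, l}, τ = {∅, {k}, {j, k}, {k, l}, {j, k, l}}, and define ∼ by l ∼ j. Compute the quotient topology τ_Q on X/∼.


X/∼ = {[j=l], [k]}; |τ_Q| = 3.

Equivalence classes: [j=l], [k].
Quotient map π: X → X/∼ sends j ↦ [j=l], k ↦ [k], l ↦ [j=l].
For each subset V ⊆ X/∼, compute π^{-1}(V) ⊆ X and check whether π^{-1}(V) ∈ τ. V is open in τ_Q iff π^{-1}(V) ∈ τ.
  V = {}: π^{-1}(V) = ∅ ∈ τ ✓.
  V = {[j=l]}: π^{-1}(V) = {j, l} ∉ τ ✗.
  V = {[k]}: π^{-1}(V) = {k} ∈ τ ✓.
  V = {[j=l], [k]}: π^{-1}(V) = {j, k, l} ∈ τ ✓.
Open sets in the quotient: τ_Q = {{}, {[k]}, {[j=l], [k]}} (3 elements).


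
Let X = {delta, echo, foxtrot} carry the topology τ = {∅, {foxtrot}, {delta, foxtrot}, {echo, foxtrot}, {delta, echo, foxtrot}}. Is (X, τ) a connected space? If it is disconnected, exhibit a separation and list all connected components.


(X, τ) is connected.

Find clopen sets (U ∈ τ with X ∖ U ∈ τ):
  U = ∅, X ∖ U = {delta, echo, foxtrot} — both open, so U is clopen.
  U = {delta, echo, foxtrot}, X ∖ U = ∅ — both open, so U is clopen.
Only trivial clopens (∅ and X) exist, so (X, τ) is connected.
Compute connected components by grouping points that agree on all clopens:
  component: {delta, echo, foxtrot}


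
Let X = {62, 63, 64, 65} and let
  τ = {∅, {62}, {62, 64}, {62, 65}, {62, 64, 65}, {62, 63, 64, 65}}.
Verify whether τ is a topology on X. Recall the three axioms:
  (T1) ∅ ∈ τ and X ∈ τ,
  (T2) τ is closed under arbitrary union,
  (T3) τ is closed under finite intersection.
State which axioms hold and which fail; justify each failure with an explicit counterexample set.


τ IS a topology on X.

Axiom (T1): ∅ ∈ τ? Yes; X ∈ τ? Yes.
Axiom (T2/T3): check pairwise unions and intersections of members of τ.
All pairwise intersections and unions checked — each lies in τ. Therefore τ satisfies (T1), (T2), (T3): it IS a topology on X.


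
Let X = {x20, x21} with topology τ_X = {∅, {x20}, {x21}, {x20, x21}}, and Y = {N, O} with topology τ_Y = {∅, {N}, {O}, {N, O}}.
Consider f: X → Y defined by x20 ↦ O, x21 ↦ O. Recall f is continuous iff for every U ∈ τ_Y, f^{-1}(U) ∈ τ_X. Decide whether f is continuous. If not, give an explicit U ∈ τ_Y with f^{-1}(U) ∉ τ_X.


f IS continuous.

Compute f^{-1}(U) for each U ∈ τ_Y:
  U = ∅: f^{-1}(U) = ∅ ∈ τ_X ✓.
  U = {N}: f^{-1}(U) = ∅ ∈ τ_X ✓.
  U = {O}: f^{-1}(U) = {x20, x21} ∈ τ_X ✓.
  U = {N, O}: f^{-1}(U) = {x20, x21} ∈ τ_X ✓.
Every preimage lies in τ_X, so f IS continuous.


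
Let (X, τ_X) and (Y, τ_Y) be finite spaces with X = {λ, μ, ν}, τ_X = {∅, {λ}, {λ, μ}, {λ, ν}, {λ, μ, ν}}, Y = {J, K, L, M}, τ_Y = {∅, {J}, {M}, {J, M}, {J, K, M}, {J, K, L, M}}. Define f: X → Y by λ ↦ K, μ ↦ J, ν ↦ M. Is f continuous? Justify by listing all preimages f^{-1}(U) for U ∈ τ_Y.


f is NOT continuous.

Compute f^{-1}(U) for each U ∈ τ_Y:
  U = ∅: f^{-1}(U) = ∅ ∈ τ_X ✓.
  U = {J}: f^{-1}(U) = {μ} ∉ τ_X ✗.
  U = {M}: f^{-1}(U) = {ν} ∉ τ_X ✗.
  U = {J, M}: f^{-1}(U) = {μ, ν} ∉ τ_X ✗.
  U = {J, K, M}: f^{-1}(U) = {λ, μ, ν} ∈ τ_X ✓.
  U = {J, K, L, M}: f^{-1}(U) = {λ, μ, ν} ∈ τ_X ✓.
Found U = {J} with f^{-1}(U) = {μ} not in τ_X. Therefore f is NOT continuous.


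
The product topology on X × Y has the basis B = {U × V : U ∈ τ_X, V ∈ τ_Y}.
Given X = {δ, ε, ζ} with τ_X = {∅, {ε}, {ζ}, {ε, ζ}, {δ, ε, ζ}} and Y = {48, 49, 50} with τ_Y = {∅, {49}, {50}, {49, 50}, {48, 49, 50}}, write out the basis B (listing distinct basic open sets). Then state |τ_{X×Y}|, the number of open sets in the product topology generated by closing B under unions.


Basis B = {∅ × ∅, {ε} × {49}, {ε} × {50}, {ζ} × {49}, {ζ} × {50}, {ε} × {49, 50}, {ε, ζ} × {49}, {ε, ζ} × {50}, {ζ} × {49, 50}, {δ, ε, ζ} × {49}, {δ, ε, ζ} × {50}, {ε} × {48, 49, 50}, {ζ} × {48, 49, 50}, {ε, ζ} × {49, 50}, {δ, ε, ζ} × {49, 50}, {ε, ζ} × {48, 49, 50}, {δ, ε, ζ} × {48, 49, 50}}; |τ_{X×Y}| = 48.

Enumerate products U × V with U ∈ τ_X, V ∈ τ_Y (deduplicated):
  ∅ × ∅ = {} (∅)
  {ε} × {49} = {(ε,49)}
  {ε} × {50} = {(ε,50)}
  {ζ} × {49} = {(ζ,49)}
  {ζ} × {50} = {(ζ,50)}
  {ε} × {49, 50} = {(ε,49), (ε,50)}
  {ε, ζ} × {49} = {(ε,49), (ζ,49)}
  {ε, ζ} × {50} = {(ε,50), (ζ,50)}
  {ζ} × {49, 50} = {(ζ,49), (ζ,50)}
  {δ, ε, ζ} × {49} = {(δ,49), (ε,49), (ζ,49)}
  {δ, ε, ζ} × {50} = {(δ,50), (ε,50), (ζ,50)}
  {ε} × {48, 49, 50} = {(ε,48), (ε,49), (ε,50)}
  {ζ} × {48, 49, 50} = {(ζ,48), (ζ,49), (ζ,50)}
  {ε, ζ} × {49, 50} = {(ε,49), (ε,50), (ζ,49), (ζ,50)}
  {δ, ε, ζ} × {49, 50} = {(δ,49), (δ,50), (ε,49), (ε,50), (ζ,49), (ζ,50)}
  {ε, ζ} × {48, 49, 50} = {(ε,48), (ε,49), (ε,50), (ζ,48), (ζ,49), (ζ,50)}
  {δ, ε, ζ} × {48, 49, 50} = {(δ,48), (δ,49), (δ,50), (ε,48), (ε,49), (ε,50), (ζ,48), (ζ,49), (ζ,50)}
These 17 distinct sets form the basis B.
Close under arbitrary unions to get τ_{X×Y}; counting gives |τ_{X×Y}| = 48.


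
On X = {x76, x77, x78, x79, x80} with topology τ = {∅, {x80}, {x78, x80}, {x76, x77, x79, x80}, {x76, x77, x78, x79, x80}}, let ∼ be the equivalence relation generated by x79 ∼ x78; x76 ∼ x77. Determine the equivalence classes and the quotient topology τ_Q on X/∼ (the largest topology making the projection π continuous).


X/∼ = {[x76=x77], [x78=x79], [x80]}; |τ_Q| = 3.

Equivalence classes: [x76=x77], [x78=x79], [x80].
Quotient map π: X → X/∼ sends x76 ↦ [x76=x77], x77 ↦ [x76=x77], x78 ↦ [x78=x79], x79 ↦ [x78=x79], x80 ↦ [x80].
For each subset V ⊆ X/∼, compute π^{-1}(V) ⊆ X and check whether π^{-1}(V) ∈ τ. V is open in τ_Q iff π^{-1}(V) ∈ τ.
  V = {}: π^{-1}(V) = ∅ ∈ τ ✓.
  V = {[x76=x77]}: π^{-1}(V) = {x76, x77} ∉ τ ✗.
  V = {[x78=x79]}: π^{-1}(V) = {x78, x79} ∉ τ ✗.
  V = {[x76=x77], [x78=x79]}: π^{-1}(V) = {x76, x77, x78, x79} ∉ τ ✗.
  V = {[x80]}: π^{-1}(V) = {x80} ∈ τ ✓.
  V = {[x76=x77], [x80]}: π^{-1}(V) = {x76, x77, x80} ∉ τ ✗.
  V = {[x78=x79], [x80]}: π^{-1}(V) = {x78, x79, x80} ∉ τ ✗.
  V = {[x76=x77], [x78=x79], [x80]}: π^{-1}(V) = {x76, x77, x78, x79, x80} ∈ τ ✓.
Open sets in the quotient: τ_Q = {{}, {[x80]}, {[x76=x77], [x78=x79], [x80]}} (3 elements).


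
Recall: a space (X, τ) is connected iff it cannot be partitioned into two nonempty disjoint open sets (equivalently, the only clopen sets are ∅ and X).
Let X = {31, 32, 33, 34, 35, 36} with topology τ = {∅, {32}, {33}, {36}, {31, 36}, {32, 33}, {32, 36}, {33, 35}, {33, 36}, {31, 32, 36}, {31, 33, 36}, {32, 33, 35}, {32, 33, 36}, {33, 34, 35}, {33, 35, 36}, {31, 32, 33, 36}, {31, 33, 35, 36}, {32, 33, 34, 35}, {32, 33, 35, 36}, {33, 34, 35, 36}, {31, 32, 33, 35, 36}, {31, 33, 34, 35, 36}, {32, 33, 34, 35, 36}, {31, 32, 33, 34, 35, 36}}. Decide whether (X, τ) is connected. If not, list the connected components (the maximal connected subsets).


(X, τ) is disconnected; components = [{32}, {31, 36}, {33, 34, 35}].

Find clopen sets (U ∈ τ with X ∖ U ∈ τ):
  U = ∅, X ∖ U = {31, 32, 33, 34, 35, 36} — both open, so U is clopen.
  U = {32}, X ∖ U = {31, 33, 34, 35, 36} — both open, so U is clopen.
  U = {31, 36}, X ∖ U = {32, 33, 34, 35} — both open, so U is clopen.
  U = {31, 32, 36}, X ∖ U = {33, 34, 35} — both open, so U is clopen.
  U = {33, 34, 35}, X ∖ U = {31, 32, 36} — both open, so U is clopen.
  U = {32, 33, 34, 35}, X ∖ U = {31, 36} — both open, so U is clopen.
  U = {31, 33, 34, 35, 36}, X ∖ U = {32} — both open, so U is clopen.
  U = {31, 32, 33, 34, 35, 36}, X ∖ U = ∅ — both open, so U is clopen.
Nontrivial clopen(s) exist: e.g. {33, 34, 35}. So (X, τ) is disconnected.
Compute connected components by grouping points that agree on all clopens:
  component: {32}
  component: {31, 36}
  component: {33, 34, 35}


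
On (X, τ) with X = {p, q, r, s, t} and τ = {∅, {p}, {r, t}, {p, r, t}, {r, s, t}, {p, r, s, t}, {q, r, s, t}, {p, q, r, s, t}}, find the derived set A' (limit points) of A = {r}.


A' = {q, s, t}

For each x ∈ X, list the open sets U ∈ τ with x ∈ U, then check whether U ∩ (A ∖ {x}) ≠ ∅ for every such U.
  x = p: open {p} ∋ x has {p} ∩ (A ∖ {p}) = ∅, so x is NOT a limit point.
  x = q: opens ∋ x are {q, r, s, t}, {p, q, r, s, t}; each meets A ∖ {q}, so x IS a limit point.
  x = r: open {r, t} ∋ x has {r, t} ∩ (A ∖ {r}) = ∅, so x is NOT a limit point.
  x = s: opens ∋ x are {r, s, t}, {p, r, s, t}, {q, r, s, t}, {p, q, r, s, t}; each meets A ∖ {s}, so x IS a limit point.
  x = t: opens ∋ x are {r, t}, {p, r, t}, {r, s, t}, {p, r, s, t}, {q, r, s, t}, {p, q, r, s, t}; each meets A ∖ {t}, so x IS a limit point.
Collecting: A' = {q, s, t}.


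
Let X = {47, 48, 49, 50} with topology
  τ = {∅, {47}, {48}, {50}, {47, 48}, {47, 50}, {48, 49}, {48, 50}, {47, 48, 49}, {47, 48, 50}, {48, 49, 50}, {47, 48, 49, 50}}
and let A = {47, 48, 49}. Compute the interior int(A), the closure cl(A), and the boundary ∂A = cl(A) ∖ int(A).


int(A) = {47, 48, 49}, cl(A) = {47, 48, 49}, ∂A = ∅.

Closed sets in (X, τ) are complements of opens:
  closed(X, τ) = {∅, {47}, {49}, {50}, {47, 49}, {47, 50}, {48, 49}, {49, 50}, {47, 48, 49}, {47, 49, 50}, {48, 49, 50}, {47, 48, 49, 50}}.
int(A) = ⋃ {U ∈ τ : U ⊆ A}. Opens contained in A: ∅, {47}, {48}, {47, 48}, {48, 49}, {47, 48, 49}.
Taking the union of these: int(A) = {47, 48, 49}.
cl(A) = ⋂ {C closed : A ⊆ C}. Closed sets containing A: {47, 48, 49}, {47, 48, 49, 50}.
Intersecting these: cl(A) = {47, 48, 49}.
∂A = cl(A) ∖ int(A) = {47, 48, 49} ∖ {47, 48, 49} = ∅.


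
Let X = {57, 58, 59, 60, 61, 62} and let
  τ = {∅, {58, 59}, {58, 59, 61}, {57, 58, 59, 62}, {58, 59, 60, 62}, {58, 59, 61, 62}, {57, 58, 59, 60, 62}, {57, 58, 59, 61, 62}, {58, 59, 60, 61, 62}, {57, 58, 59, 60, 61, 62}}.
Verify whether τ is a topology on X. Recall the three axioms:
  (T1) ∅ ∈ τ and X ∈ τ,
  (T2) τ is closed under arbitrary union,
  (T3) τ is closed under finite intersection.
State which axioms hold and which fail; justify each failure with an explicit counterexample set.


τ is NOT a topology on X.

Axiom (T1): ∅ ∈ τ? Yes; X ∈ τ? Yes.
Axiom (T2/T3): check pairwise unions and intersections of members of τ.
Counterexample for (T3): {57, 58, 59, 62} ∩ {58, 59, 60, 62} = {58, 59, 62} ∉ τ. Therefore τ is NOT a topology.


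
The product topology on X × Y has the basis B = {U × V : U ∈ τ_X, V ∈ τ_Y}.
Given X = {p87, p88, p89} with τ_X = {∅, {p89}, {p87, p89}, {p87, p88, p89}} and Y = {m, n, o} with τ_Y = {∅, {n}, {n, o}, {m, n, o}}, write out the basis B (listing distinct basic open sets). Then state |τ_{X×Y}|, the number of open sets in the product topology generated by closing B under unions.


Basis B = {∅ × ∅, {p89} × {n}, {p87, p89} × {n}, {p89} × {n, o}, {p87, p88, p89} × {n}, {p89} × {m, n, o}, {p87, p89} × {n, o}, {p87, p89} × {m, n, o}, {p87, p88, p89} × {n, o}, {p87, p88, p89} × {m, n, o}}; |τ_{X×Y}| = 20.

Enumerate products U × V with U ∈ τ_X, V ∈ τ_Y (deduplicated):
  ∅ × ∅ = {} (∅)
  {p89} × {n} = {(p89,n)}
  {p87, p89} × {n} = {(p87,n), (p89,n)}
  {p89} × {n, o} = {(p89,n), (p89,o)}
  {p87, p88, p89} × {n} = {(p87,n), (p88,n), (p89,n)}
  {p89} × {m, n, o} = {(p89,m), (p89,n), (p89,o)}
  {p87, p89} × {n, o} = {(p87,n), (p87,o), (p89,n), (p89,o)}
  {p87, p89} × {m, n, o} = {(p87,m), (p87,n), (p87,o), (p89,m), (p89,n), (p89,o)}
  {p87, p88, p89} × {n, o} = {(p87,n), (p87,o), (p88,n), (p88,o), (p89,n), (p89,o)}
  {p87, p88, p89} × {m, n, o} = {(p87,m), (p87,n), (p87,o), (p88,m), (p88,n), (p88,o), (p89,m), (p89,n), (p89,o)}
These 10 distinct sets form the basis B.
Close under arbitrary unions to get τ_{X×Y}; counting gives |τ_{X×Y}| = 20.


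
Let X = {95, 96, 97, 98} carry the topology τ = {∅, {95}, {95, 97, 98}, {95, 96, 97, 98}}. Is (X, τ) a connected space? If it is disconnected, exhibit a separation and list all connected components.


(X, τ) is connected.

Find clopen sets (U ∈ τ with X ∖ U ∈ τ):
  U = ∅, X ∖ U = {95, 96, 97, 98} — both open, so U is clopen.
  U = {95, 96, 97, 98}, X ∖ U = ∅ — both open, so U is clopen.
Only trivial clopens (∅ and X) exist, so (X, τ) is connected.
Compute connected components by grouping points that agree on all clopens:
  component: {95, 96, 97, 98}


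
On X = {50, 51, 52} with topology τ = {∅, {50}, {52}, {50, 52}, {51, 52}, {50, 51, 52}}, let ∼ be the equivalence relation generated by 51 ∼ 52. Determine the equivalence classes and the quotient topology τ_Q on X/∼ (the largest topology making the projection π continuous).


X/∼ = {[50], [51=52]}; |τ_Q| = 4.

Equivalence classes: [50], [51=52].
Quotient map π: X → X/∼ sends 50 ↦ [50], 51 ↦ [51=52], 52 ↦ [51=52].
For each subset V ⊆ X/∼, compute π^{-1}(V) ⊆ X and check whether π^{-1}(V) ∈ τ. V is open in τ_Q iff π^{-1}(V) ∈ τ.
  V = {}: π^{-1}(V) = ∅ ∈ τ ✓.
  V = {[50]}: π^{-1}(V) = {50} ∈ τ ✓.
  V = {[51=52]}: π^{-1}(V) = {51, 52} ∈ τ ✓.
  V = {[50], [51=52]}: π^{-1}(V) = {50, 51, 52} ∈ τ ✓.
Open sets in the quotient: τ_Q = {{}, {[50]}, {[51=52]}, {[50], [51=52]}} (4 elements).


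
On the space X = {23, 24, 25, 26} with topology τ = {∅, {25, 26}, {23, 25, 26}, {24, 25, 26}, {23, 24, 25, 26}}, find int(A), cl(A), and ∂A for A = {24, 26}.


int(A) = ∅, cl(A) = {23, 24, 25, 26}, ∂A = {23, 24, 25, 26}.

Closed sets in (X, τ) are complements of opens:
  closed(X, τ) = {∅, {23}, {24}, {23, 24}, {23, 24, 25, 26}}.
int(A) = ⋃ {U ∈ τ : U ⊆ A}. Opens contained in A: ∅.
Taking the union of these: int(A) = ∅.
cl(A) = ⋂ {C closed : A ⊆ C}. Closed sets containing A: {23, 24, 25, 26}.
Intersecting these: cl(A) = {23, 24, 25, 26}.
∂A = cl(A) ∖ int(A) = {23, 24, 25, 26} ∖ ∅ = {23, 24, 25, 26}.


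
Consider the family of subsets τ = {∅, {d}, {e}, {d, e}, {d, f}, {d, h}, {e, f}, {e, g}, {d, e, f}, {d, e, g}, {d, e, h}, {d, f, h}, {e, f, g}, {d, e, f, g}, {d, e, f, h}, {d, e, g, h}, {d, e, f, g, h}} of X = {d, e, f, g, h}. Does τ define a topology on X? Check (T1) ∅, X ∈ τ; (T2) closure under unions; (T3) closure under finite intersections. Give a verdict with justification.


τ is NOT a topology on X.

Axiom (T1): ∅ ∈ τ? Yes; X ∈ τ? Yes.
Axiom (T2/T3): check pairwise unions and intersections of members of τ.
Counterexample for (T3): {d, f} ∩ {e, f} = {f} ∉ τ. Therefore τ is NOT a topology.


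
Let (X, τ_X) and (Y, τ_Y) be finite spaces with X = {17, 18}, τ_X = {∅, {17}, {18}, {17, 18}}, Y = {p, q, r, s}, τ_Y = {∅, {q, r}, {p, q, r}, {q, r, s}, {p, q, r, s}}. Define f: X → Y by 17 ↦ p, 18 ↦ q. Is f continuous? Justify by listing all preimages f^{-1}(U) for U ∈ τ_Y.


f IS continuous.

Compute f^{-1}(U) for each U ∈ τ_Y:
  U = ∅: f^{-1}(U) = ∅ ∈ τ_X ✓.
  U = {q, r}: f^{-1}(U) = {18} ∈ τ_X ✓.
  U = {p, q, r}: f^{-1}(U) = {17, 18} ∈ τ_X ✓.
  U = {q, r, s}: f^{-1}(U) = {18} ∈ τ_X ✓.
  U = {p, q, r, s}: f^{-1}(U) = {17, 18} ∈ τ_X ✓.
Every preimage lies in τ_X, so f IS continuous.


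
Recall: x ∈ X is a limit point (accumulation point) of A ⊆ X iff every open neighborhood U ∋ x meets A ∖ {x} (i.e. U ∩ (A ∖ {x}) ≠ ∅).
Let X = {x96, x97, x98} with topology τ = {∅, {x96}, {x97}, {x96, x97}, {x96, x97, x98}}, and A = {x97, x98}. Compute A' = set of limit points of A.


A' = {x98}

For each x ∈ X, list the open sets U ∈ τ with x ∈ U, then check whether U ∩ (A ∖ {x}) ≠ ∅ for every such U.
  x = x96: open {x96} ∋ x has {x96} ∩ (A ∖ {x96}) = ∅, so x is NOT a limit point.
  x = x97: open {x97} ∋ x has {x97} ∩ (A ∖ {x97}) = ∅, so x is NOT a limit point.
  x = x98: opens ∋ x are {x96, x97, x98}; each meets A ∖ {x98}, so x IS a limit point.
Collecting: A' = {x98}.


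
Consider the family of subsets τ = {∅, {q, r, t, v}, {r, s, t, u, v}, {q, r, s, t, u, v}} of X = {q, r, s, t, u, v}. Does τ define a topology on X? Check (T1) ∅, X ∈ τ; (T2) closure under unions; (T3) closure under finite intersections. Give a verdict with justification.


τ is NOT a topology on X.

Axiom (T1): ∅ ∈ τ? Yes; X ∈ τ? Yes.
Axiom (T2/T3): check pairwise unions and intersections of members of τ.
Counterexample for (T3): {q, r, t, v} ∩ {r, s, t, u, v} = {r, t, v} ∉ τ. Therefore τ is NOT a topology.


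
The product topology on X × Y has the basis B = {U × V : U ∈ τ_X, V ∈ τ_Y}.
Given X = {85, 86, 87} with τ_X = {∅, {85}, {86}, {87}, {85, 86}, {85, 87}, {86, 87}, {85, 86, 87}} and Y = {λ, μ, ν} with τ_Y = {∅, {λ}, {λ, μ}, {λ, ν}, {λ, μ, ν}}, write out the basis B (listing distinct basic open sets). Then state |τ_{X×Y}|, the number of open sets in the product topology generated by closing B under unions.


Basis B = {∅ × ∅, {85} × {λ}, {86} × {λ}, {87} × {λ}, {85} × {λ, μ}, {85} × {λ, ν}, {85, 86} × {λ}, {85, 87} × {λ}, {86} × {λ, μ}, {86} × {λ, ν}, {86, 87} × {λ}, {87} × {λ, μ}, {87} × {λ, ν}, {85} × {λ, μ, ν}, {85, 86, 87} × {λ}, {86} × {λ, μ, ν}, {87} × {λ, μ, ν}, {85, 86} × {λ, μ}, {85, 87} × {λ, μ}, {85, 86} × {λ, ν}, {85, 87} × {λ, ν}, {86, 87} × {λ, μ}, {86, 87} × {λ, ν}, {85, 86} × {λ, μ, ν}, {85, 87} × {λ, μ, ν}, {85, 86, 87} × {λ, μ}, {85, 86, 87} × {λ, ν}, {86, 87} × {λ, μ, ν}, {85, 86, 87} × {λ, μ, ν}}; |τ_{X×Y}| = 125.

Enumerate products U × V with U ∈ τ_X, V ∈ τ_Y (deduplicated):
  ∅ × ∅ = {} (∅)
  {85} × {λ} = {(85,λ)}
  {86} × {λ} = {(86,λ)}
  {87} × {λ} = {(87,λ)}
  {85} × {λ, μ} = {(85,λ), (85,μ)}
  {85} × {λ, ν} = {(85,λ), (85,ν)}
  {85, 86} × {λ} = {(85,λ), (86,λ)}
  {85, 87} × {λ} = {(85,λ), (87,λ)}
  {86} × {λ, μ} = {(86,λ), (86,μ)}
  {86} × {λ, ν} = {(86,λ), (86,ν)}
  {86, 87} × {λ} = {(86,λ), (87,λ)}
  {87} × {λ, μ} = {(87,λ), (87,μ)}
  {87} × {λ, ν} = {(87,λ), (87,ν)}
  {85} × {λ, μ, ν} = {(85,λ), (85,μ), (85,ν)}
  {85, 86, 87} × {λ} = {(85,λ), (86,λ), (87,λ)}
  {86} × {λ, μ, ν} = {(86,λ), (86,μ), (86,ν)}
  {87} × {λ, μ, ν} = {(87,λ), (87,μ), (87,ν)}
  {85, 86} × {λ, μ} = {(85,λ), (85,μ), (86,λ), (86,μ)}
  {85, 87} × {λ, μ} = {(85,λ), (85,μ), (87,λ), (87,μ)}
  {85, 86} × {λ, ν} = {(85,λ), (85,ν), (86,λ), (86,ν)}
  {85, 87} × {λ, ν} = {(85,λ), (85,ν), (87,λ), (87,ν)}
  {86, 87} × {λ, μ} = {(86,λ), (86,μ), (87,λ), (87,μ)}
  {86, 87} × {λ, ν} = {(86,λ), (86,ν), (87,λ), (87,ν)}
  {85, 86} × {λ, μ, ν} = {(85,λ), (85,μ), (85,ν), (86,λ), (86,μ), (86,ν)}
  {85, 87} × {λ, μ, ν} = {(85,λ), (85,μ), (85,ν), (87,λ), (87,μ), (87,ν)}
  {85, 86, 87} × {λ, μ} = {(85,λ), (85,μ), (86,λ), (86,μ), (87,λ), (87,μ)}
  {85, 86, 87} × {λ, ν} = {(85,λ), (85,ν), (86,λ), (86,ν), (87,λ), (87,ν)}
  {86, 87} × {λ, μ, ν} = {(86,λ), (86,μ), (86,ν), (87,λ), (87,μ), (87,ν)}
  {85, 86, 87} × {λ, μ, ν} = {(85,λ), (85,μ), (85,ν), (86,λ), (86,μ), (86,ν), (87,λ), (87,μ), (87,ν)}
These 29 distinct sets form the basis B.
Close under arbitrary unions to get τ_{X×Y}; counting gives |τ_{X×Y}| = 125.


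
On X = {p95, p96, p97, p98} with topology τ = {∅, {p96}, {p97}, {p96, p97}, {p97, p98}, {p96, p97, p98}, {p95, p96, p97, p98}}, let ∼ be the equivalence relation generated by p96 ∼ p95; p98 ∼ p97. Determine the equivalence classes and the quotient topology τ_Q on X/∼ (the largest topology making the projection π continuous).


X/∼ = {[p95=p96], [p97=p98]}; |τ_Q| = 3.

Equivalence classes: [p95=p96], [p97=p98].
Quotient map π: X → X/∼ sends p95 ↦ [p95=p96], p96 ↦ [p95=p96], p97 ↦ [p97=p98], p98 ↦ [p97=p98].
For each subset V ⊆ X/∼, compute π^{-1}(V) ⊆ X and check whether π^{-1}(V) ∈ τ. V is open in τ_Q iff π^{-1}(V) ∈ τ.
  V = {}: π^{-1}(V) = ∅ ∈ τ ✓.
  V = {[p95=p96]}: π^{-1}(V) = {p95, p96} ∉ τ ✗.
  V = {[p97=p98]}: π^{-1}(V) = {p97, p98} ∈ τ ✓.
  V = {[p95=p96], [p97=p98]}: π^{-1}(V) = {p95, p96, p97, p98} ∈ τ ✓.
Open sets in the quotient: τ_Q = {{}, {[p97=p98]}, {[p95=p96], [p97=p98]}} (3 elements).


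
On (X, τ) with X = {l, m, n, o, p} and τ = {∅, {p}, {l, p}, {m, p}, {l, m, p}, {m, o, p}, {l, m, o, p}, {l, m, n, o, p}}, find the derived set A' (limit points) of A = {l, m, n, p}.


A' = {l, m, n, o}

For each x ∈ X, list the open sets U ∈ τ with x ∈ U, then check whether U ∩ (A ∖ {x}) ≠ ∅ for every such U.
  x = l: opens ∋ x are {l, p}, {l, m, p}, {l, m, o, p}, {l, m, n, o, p}; each meets A ∖ {l}, so x IS a limit point.
  x = m: opens ∋ x are {m, p}, {l, m, p}, {m, o, p}, {l, m, o, p}, {l, m, n, o, p}; each meets A ∖ {m}, so x IS a limit point.
  x = n: opens ∋ x are {l, m, n, o, p}; each meets A ∖ {n}, so x IS a limit point.
  x = o: opens ∋ x are {m, o, p}, {l, m, o, p}, {l, m, n, o, p}; each meets A ∖ {o}, so x IS a limit point.
  x = p: open {p} ∋ x has {p} ∩ (A ∖ {p}) = ∅, so x is NOT a limit point.
Collecting: A' = {l, m, n, o}.


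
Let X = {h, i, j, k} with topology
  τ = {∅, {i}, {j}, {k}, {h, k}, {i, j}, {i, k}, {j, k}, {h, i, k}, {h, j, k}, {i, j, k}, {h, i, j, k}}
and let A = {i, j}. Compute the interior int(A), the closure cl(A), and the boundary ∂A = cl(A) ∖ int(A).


int(A) = {i, j}, cl(A) = {i, j}, ∂A = ∅.

Closed sets in (X, τ) are complements of opens:
  closed(X, τ) = {∅, {h}, {i}, {j}, {h, i}, {h, j}, {h, k}, {i, j}, {h, i, j}, {h, i, k}, {h, j, k}, {h, i, j, k}}.
int(A) = ⋃ {U ∈ τ : U ⊆ A}. Opens contained in A: ∅, {i}, {j}, {i, j}.
Taking the union of these: int(A) = {i, j}.
cl(A) = ⋂ {C closed : A ⊆ C}. Closed sets containing A: {i, j}, {h, i, j}, {h, i, j, k}.
Intersecting these: cl(A) = {i, j}.
∂A = cl(A) ∖ int(A) = {i, j} ∖ {i, j} = ∅.


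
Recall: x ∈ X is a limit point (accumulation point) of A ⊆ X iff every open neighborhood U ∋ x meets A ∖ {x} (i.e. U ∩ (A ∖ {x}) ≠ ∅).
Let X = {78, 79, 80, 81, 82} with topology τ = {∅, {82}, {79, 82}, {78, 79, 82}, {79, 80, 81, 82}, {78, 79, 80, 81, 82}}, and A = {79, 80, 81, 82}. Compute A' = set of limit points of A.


A' = {78, 79, 80, 81}

For each x ∈ X, list the open sets U ∈ τ with x ∈ U, then check whether U ∩ (A ∖ {x}) ≠ ∅ for every such U.
  x = 78: opens ∋ x are {78, 79, 82}, {78, 79, 80, 81, 82}; each meets A ∖ {78}, so x IS a limit point.
  x = 79: opens ∋ x are {79, 82}, {78, 79, 82}, {79, 80, 81, 82}, {78, 79, 80, 81, 82}; each meets A ∖ {79}, so x IS a limit point.
  x = 80: opens ∋ x are {79, 80, 81, 82}, {78, 79, 80, 81, 82}; each meets A ∖ {80}, so x IS a limit point.
  x = 81: opens ∋ x are {79, 80, 81, 82}, {78, 79, 80, 81, 82}; each meets A ∖ {81}, so x IS a limit point.
  x = 82: open {82} ∋ x has {82} ∩ (A ∖ {82}) = ∅, so x is NOT a limit point.
Collecting: A' = {78, 79, 80, 81}.


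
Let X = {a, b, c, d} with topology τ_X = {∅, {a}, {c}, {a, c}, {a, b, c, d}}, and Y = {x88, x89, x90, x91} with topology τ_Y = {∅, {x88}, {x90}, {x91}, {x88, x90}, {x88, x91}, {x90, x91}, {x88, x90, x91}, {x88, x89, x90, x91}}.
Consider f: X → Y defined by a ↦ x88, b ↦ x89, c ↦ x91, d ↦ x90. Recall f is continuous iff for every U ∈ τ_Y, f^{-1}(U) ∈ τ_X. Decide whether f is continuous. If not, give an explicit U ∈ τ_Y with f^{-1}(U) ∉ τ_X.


f is NOT continuous.

Compute f^{-1}(U) for each U ∈ τ_Y:
  U = ∅: f^{-1}(U) = ∅ ∈ τ_X ✓.
  U = {x88}: f^{-1}(U) = {a} ∈ τ_X ✓.
  U = {x90}: f^{-1}(U) = {d} ∉ τ_X ✗.
  U = {x91}: f^{-1}(U) = {c} ∈ τ_X ✓.
  U = {x88, x90}: f^{-1}(U) = {a, d} ∉ τ_X ✗.
  U = {x88, x91}: f^{-1}(U) = {a, c} ∈ τ_X ✓.
  U = {x90, x91}: f^{-1}(U) = {c, d} ∉ τ_X ✗.
  U = {x88, x90, x91}: f^{-1}(U) = {a, c, d} ∉ τ_X ✗.
  U = {x88, x89, x90, x91}: f^{-1}(U) = {a, b, c, d} ∈ τ_X ✓.
Found U = {x90} with f^{-1}(U) = {d} not in τ_X. Therefore f is NOT continuous.
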